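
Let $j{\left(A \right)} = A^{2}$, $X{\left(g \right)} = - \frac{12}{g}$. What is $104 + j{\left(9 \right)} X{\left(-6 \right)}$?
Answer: $266$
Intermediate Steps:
$104 + j{\left(9 \right)} X{\left(-6 \right)} = 104 + 9^{2} \left(- \frac{12}{-6}\right) = 104 + 81 \left(\left(-12\right) \left(- \frac{1}{6}\right)\right) = 104 + 81 \cdot 2 = 104 + 162 = 266$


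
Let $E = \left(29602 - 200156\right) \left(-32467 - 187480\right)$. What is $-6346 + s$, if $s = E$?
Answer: $37512834292$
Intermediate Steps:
$E = 37512840638$ ($E = \left(-170554\right) \left(-219947\right) = 37512840638$)
$s = 37512840638$
$-6346 + s = -6346 + 37512840638 = 37512834292$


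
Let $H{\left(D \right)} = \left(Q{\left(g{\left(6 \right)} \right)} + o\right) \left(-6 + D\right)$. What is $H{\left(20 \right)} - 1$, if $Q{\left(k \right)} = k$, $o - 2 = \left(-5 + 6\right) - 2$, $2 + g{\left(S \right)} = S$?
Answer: $69$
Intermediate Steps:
$g{\left(S \right)} = -2 + S$
$o = 1$ ($o = 2 + \left(\left(-5 + 6\right) - 2\right) = 2 + \left(1 - 2\right) = 2 - 1 = 1$)
$H{\left(D \right)} = -30 + 5 D$ ($H{\left(D \right)} = \left(\left(-2 + 6\right) + 1\right) \left(-6 + D\right) = \left(4 + 1\right) \left(-6 + D\right) = 5 \left(-6 + D\right) = -30 + 5 D$)
$H{\left(20 \right)} - 1 = \left(-30 + 5 \cdot 20\right) - 1 = \left(-30 + 100\right) - 1 = 70 - 1 = 69$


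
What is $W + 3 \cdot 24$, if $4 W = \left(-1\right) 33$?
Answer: $\frac{255}{4} \approx 63.75$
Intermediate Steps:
$W = - \frac{33}{4}$ ($W = \frac{\left(-1\right) 33}{4} = \frac{1}{4} \left(-33\right) = - \frac{33}{4} \approx -8.25$)
$W + 3 \cdot 24 = - \frac{33}{4} + 3 \cdot 24 = - \frac{33}{4} + 72 = \frac{255}{4}$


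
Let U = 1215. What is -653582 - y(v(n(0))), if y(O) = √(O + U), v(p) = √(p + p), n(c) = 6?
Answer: -653582 - √(1215 + 2*√3) ≈ -6.5362e+5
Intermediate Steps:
v(p) = √2*√p (v(p) = √(2*p) = √2*√p)
y(O) = √(1215 + O) (y(O) = √(O + 1215) = √(1215 + O))
-653582 - y(v(n(0))) = -653582 - √(1215 + √2*√6) = -653582 - √(1215 + 2*√3)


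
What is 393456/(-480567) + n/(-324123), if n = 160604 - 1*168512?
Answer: -13747535028/17306979749 ≈ -0.79433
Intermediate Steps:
n = -7908 (n = 160604 - 168512 = -7908)
393456/(-480567) + n/(-324123) = 393456/(-480567) - 7908/(-324123) = 393456*(-1/480567) - 7908*(-1/324123) = -131152/160189 + 2636/108041 = -13747535028/17306979749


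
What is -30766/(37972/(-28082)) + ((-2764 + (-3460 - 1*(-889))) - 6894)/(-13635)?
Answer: 2945176595302/129437055 ≈ 22754.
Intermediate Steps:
-30766/(37972/(-28082)) + ((-2764 + (-3460 - 1*(-889))) - 6894)/(-13635) = -30766/(37972*(-1/28082)) + ((-2764 + (-3460 + 889)) - 6894)*(-1/13635) = -30766/(-18986/14041) + ((-2764 - 2571) - 6894)*(-1/13635) = -30766*(-14041/18986) + (-5335 - 6894)*(-1/13635) = 215992703/9493 - 12229*(-1/13635) = 215992703/9493 + 12229/13635 = 2945176595302/129437055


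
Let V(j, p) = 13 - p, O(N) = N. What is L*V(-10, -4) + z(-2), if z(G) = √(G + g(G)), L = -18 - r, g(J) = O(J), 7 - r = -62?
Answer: -1479 + 2*I ≈ -1479.0 + 2.0*I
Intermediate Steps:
r = 69 (r = 7 - 1*(-62) = 7 + 62 = 69)
g(J) = J
L = -87 (L = -18 - 1*69 = -18 - 69 = -87)
z(G) = √2*√G (z(G) = √(G + G) = √(2*G) = √2*√G)
L*V(-10, -4) + z(-2) = -87*(13 - 1*(-4)) + √2*√(-2) = -87*(13 + 4) + √2*(I*√2) = -87*17 + 2*I = -1479 + 2*I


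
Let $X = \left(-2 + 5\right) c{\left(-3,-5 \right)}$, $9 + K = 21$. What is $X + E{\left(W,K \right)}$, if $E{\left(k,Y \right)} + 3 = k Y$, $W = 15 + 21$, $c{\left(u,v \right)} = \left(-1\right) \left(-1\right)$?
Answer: $432$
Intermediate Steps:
$c{\left(u,v \right)} = 1$
$K = 12$ ($K = -9 + 21 = 12$)
$W = 36$
$X = 3$ ($X = \left(-2 + 5\right) 1 = 3 \cdot 1 = 3$)
$E{\left(k,Y \right)} = -3 + Y k$ ($E{\left(k,Y \right)} = -3 + k Y = -3 + Y k$)
$X + E{\left(W,K \right)} = 3 + \left(-3 + 12 \cdot 36\right) = 3 + \left(-3 + 432\right) = 3 + 429 = 432$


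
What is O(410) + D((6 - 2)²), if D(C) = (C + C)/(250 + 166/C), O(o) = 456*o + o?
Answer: 390291966/2083 ≈ 1.8737e+5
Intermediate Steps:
O(o) = 457*o
D(C) = 2*C/(250 + 166/C) (D(C) = (2*C)/(250 + 166/C) = 2*C/(250 + 166/C))
O(410) + D((6 - 2)²) = 457*410 + ((6 - 2)²)²/(83 + 125*(6 - 2)²) = 187370 + (4²)²/(83 + 125*4²) = 187370 + 16²/(83 + 125*16) = 187370 + 256/(83 + 2000) = 187370 + 256/2083 = 390291966/2083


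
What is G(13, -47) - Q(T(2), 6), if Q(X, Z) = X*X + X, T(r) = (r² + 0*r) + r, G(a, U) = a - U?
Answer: 18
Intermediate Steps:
T(r) = r + r² (T(r) = (r² + 0) + r = r² + r = r + r²)
Q(X, Z) = X + X² (Q(X, Z) = X² + X = X + X²)
G(13, -47) - Q(T(2), 6) = (13 - 1*(-47)) - 2*(1 + 2)*(1 + 2*(1 + 2)) = (13 + 47) - 2*3*(1 + 2*3) = 60 - 6*(1 + 6) = 60 - 6*7 = 60 - 1*42 = 60 - 42 = 18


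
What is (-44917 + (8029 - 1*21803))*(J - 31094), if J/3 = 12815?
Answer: -431437541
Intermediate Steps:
J = 38445 (J = 3*12815 = 38445)
(-44917 + (8029 - 1*21803))*(J - 31094) = (-44917 + (8029 - 1*21803))*(38445 - 31094) = (-44917 + (8029 - 21803))*7351 = (-44917 - 13774)*7351 = -58691*7351 = -431437541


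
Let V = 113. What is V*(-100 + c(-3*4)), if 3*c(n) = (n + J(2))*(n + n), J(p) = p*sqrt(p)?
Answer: -452 - 1808*sqrt(2) ≈ -3008.9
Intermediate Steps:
J(p) = p**(3/2)
c(n) = 2*n*(n + 2*sqrt(2))/3 (c(n) = ((n + 2**(3/2))*(n + n))/3 = ((n + 2*sqrt(2))*(2*n))/3 = (2*n*(n + 2*sqrt(2)))/3 = 2*n*(n + 2*sqrt(2))/3)
V*(-100 + c(-3*4)) = 113*(-100 + 2*(-3*4)*(-3*4 + 2*sqrt(2))/3) = 113*(-100 + (2/3)*(-12)*(-12 + 2*sqrt(2))) = 113*(-100 + (96 - 16*sqrt(2))) = 113*(-4 - 16*sqrt(2)) = -452 - 1808*sqrt(2)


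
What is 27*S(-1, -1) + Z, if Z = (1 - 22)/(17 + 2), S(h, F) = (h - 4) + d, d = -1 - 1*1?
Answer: -3612/19 ≈ -190.11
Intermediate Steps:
d = -2 (d = -1 - 1 = -2)
S(h, F) = -6 + h (S(h, F) = (h - 4) - 2 = (-4 + h) - 2 = -6 + h)
Z = -21/19 ≈ -1.1053
27*S(-1, -1) + Z = 27*(-6 - 1) - 21/19 = 27*(-7) - 21/19 = -189 - 21/19 = -3612/19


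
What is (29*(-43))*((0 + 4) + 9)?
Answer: -16211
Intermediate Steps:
(29*(-43))*((0 + 4) + 9) = -1247*(4 + 9) = -1247*13 = -16211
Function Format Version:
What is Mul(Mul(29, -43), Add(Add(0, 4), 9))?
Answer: -16211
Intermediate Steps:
Mul(Mul(29, -43), Add(Add(0, 4), 9)) = Mul(-1247, Add(4, 9)) = Mul(-1247, 13) = -16211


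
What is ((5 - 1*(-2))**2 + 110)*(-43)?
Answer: -6837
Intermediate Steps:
((5 - 1*(-2))**2 + 110)*(-43) = ((5 + 2)**2 + 110)*(-43) = (7**2 + 110)*(-43) = (49 + 110)*(-43) = 159*(-43) = -6837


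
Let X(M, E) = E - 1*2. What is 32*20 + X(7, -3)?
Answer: 635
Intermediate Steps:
X(M, E) = -2 + E (X(M, E) = E - 2 = -2 + E)
32*20 + X(7, -3) = 32*20 + (-2 - 3) = 640 - 5 = 635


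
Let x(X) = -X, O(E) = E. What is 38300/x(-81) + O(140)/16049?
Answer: 614688040/1299969 ≈ 472.85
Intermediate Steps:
38300/x(-81) + O(140)/16049 = 38300/((-1*(-81))) + 140/16049 = 38300/81 + 140*(1/16049) = 38300*(1/81) + 140/16049 = 38300/81 + 140/16049 = 614688040/1299969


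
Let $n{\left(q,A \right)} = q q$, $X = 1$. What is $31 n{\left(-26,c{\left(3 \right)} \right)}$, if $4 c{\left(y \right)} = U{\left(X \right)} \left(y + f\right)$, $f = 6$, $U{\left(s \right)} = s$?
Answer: $20956$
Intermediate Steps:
$c{\left(y \right)} = \frac{3}{2} + \frac{y}{4}$ ($c{\left(y \right)} = \frac{1 \left(y + 6\right)}{4} = \frac{1 \left(6 + y\right)}{4} = \frac{6 + y}{4} = \frac{3}{2} + \frac{y}{4}$)
$n{\left(q,A \right)} = q^{2}$
$31 n{\left(-26,c{\left(3 \right)} \right)} = 31 \left(-26\right)^{2} = 31 \cdot 676 = 20956$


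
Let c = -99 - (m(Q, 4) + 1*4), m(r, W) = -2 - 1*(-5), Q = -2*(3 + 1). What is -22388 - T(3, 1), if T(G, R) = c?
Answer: -22282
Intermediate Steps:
Q = -8 (Q = -2*4 = -8)
m(r, W) = 3 (m(r, W) = -2 + 5 = 3)
c = -106 (c = -99 - (3 + 1*4) = -99 - (3 + 4) = -99 - 1*7 = -99 - 7 = -106)
T(G, R) = -106
-22388 - T(3, 1) = -22388 - 1*(-106) = -22388 + 106 = -22282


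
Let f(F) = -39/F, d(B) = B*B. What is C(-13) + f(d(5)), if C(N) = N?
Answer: -364/25 ≈ -14.560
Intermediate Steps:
d(B) = B²
C(-13) + f(d(5)) = -13 - 39/(5²) = -13 - 39/25 = -364/25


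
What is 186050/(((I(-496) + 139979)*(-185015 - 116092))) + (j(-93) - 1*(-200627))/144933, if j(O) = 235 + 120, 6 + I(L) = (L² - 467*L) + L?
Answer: 497954405276768/359087271137745 ≈ 1.3867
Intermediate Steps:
I(L) = -6 + L² - 466*L (I(L) = -6 + ((L² - 467*L) + L) = -6 + (L² - 466*L) = -6 + L² - 466*L)
j(O) = 355
186050/(((I(-496) + 139979)*(-185015 - 116092))) + (j(-93) - 1*(-200627))/144933 = 186050/((((-6 + (-496)² - 466*(-496)) + 139979)*(-185015 - 116092))) + (355 - 1*(-200627))/144933 = 186050/((((-6 + 246016 + 231136) + 139979)*(-301107))) + (355 + 200627)*(1/144933) = 186050/(((477146 + 139979)*(-301107))) + 200982*(1/144933) = 186050/((617125*(-301107))) + 66994/48311 = 186050/(-185820657375) + 66994/48311 = 186050*(-1/185820657375) + 66994/48311 = -7442/7432826295 + 66994/48311 = 497954405276768/359087271137745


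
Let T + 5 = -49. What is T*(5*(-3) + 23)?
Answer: -432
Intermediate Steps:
T = -54 (T = -5 - 49 = -54)
T*(5*(-3) + 23) = -54*(5*(-3) + 23) = -54*(-15 + 23) = -54*8 = -432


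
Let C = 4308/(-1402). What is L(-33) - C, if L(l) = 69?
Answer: 50523/701 ≈ 72.073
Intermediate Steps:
C = -2154/701 (C = 4308*(-1/1402) = -2154/701 ≈ -3.0728)
L(-33) - C = 69 - 1*(-2154/701) = 69 + 2154/701 = 50523/701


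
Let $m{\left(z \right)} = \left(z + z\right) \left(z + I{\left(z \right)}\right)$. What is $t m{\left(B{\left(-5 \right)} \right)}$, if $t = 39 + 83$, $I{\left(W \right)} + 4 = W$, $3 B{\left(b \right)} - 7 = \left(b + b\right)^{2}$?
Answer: $\frac{5273816}{9} \approx 5.8598 \cdot 10^{5}$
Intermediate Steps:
$B{\left(b \right)} = \frac{7}{3} + \frac{4 b^{2}}{3}$ ($B{\left(b \right)} = \frac{7}{3} + \frac{\left(b + b\right)^{2}}{3} = \frac{7}{3} + \frac{\left(2 b\right)^{2}}{3} = \frac{7}{3} + \frac{4 b^{2}}{3}$)
$I{\left(W \right)} = -4 + W$
$m{\left(z \right)} = 2 z \left(-4 + 2 z\right)$ ($m{\left(z \right)} = \left(z + z\right) \left(z + \left(-4 + z\right)\right) = 2 z \left(-4 + 2 z\right)$)
$t = 122$
$t m{\left(B{\left(-5 \right)} \right)} = 122 \cdot 4 \left(\frac{7}{3} + \frac{4 \left(-5\right)^{2}}{3}\right) \left(-2 + \left(\frac{7}{3} + \frac{4 \left(-5\right)^{2}}{3}\right)\right) = 122 \cdot 4 \left(\frac{7}{3} + \frac{4}{3} \cdot 25\right) \left(-2 + \left(\frac{7}{3} + \frac{4}{3} \cdot 25\right)\right) = 122 \cdot 4 \left(\frac{7}{3} + \frac{100}{3}\right) \left(-2 + \left(\frac{7}{3} + \frac{100}{3}\right)\right) = 122 \cdot 4 \cdot \frac{107}{3} \left(-2 + \frac{107}{3}\right) = 122 \cdot 4 \cdot \frac{107}{3} \cdot \frac{101}{3} = 122 \cdot \frac{43228}{9} = \frac{5273816}{9}$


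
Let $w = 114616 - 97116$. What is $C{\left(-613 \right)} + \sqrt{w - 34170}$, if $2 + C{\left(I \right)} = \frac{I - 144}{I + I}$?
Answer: $- \frac{1695}{1226} + i \sqrt{16670} \approx -1.3825 + 129.11 i$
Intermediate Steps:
$w = 17500$ ($w = 114616 - 97116 = 17500$)
$C{\left(I \right)} = -2 + \frac{-144 + I}{2 I}$ ($C{\left(I \right)} = -2 + \frac{I - 144}{I + I} = -2 + \frac{-144 + I}{2 I}$)
$C{\left(-613 \right)} + \sqrt{w - 34170} = \left(- \frac{3}{2} - \frac{72}{-613}\right) + \sqrt{17500 - 34170} = \left(- \frac{3}{2} - - \frac{72}{613}\right) + \sqrt{-16670} = \left(- \frac{3}{2} + \frac{72}{613}\right) + i \sqrt{16670} = - \frac{1695}{1226} + i \sqrt{16670}$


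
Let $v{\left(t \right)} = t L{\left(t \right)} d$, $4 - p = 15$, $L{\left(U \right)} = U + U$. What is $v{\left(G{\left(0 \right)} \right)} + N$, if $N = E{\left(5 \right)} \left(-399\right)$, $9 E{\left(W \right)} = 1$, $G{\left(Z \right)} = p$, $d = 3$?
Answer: $\frac{2045}{3} \approx 681.67$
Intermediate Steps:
$L{\left(U \right)} = 2 U$
$p = -11$ ($p = 4 - 15 = -11$)
$G{\left(Z \right)} = -11$
$E{\left(W \right)} = \frac{1}{9}$ ($E{\left(W \right)} = \frac{1}{9} \cdot 1 = \frac{1}{9}$)
$N = - \frac{133}{3}$ ($N = \frac{1}{9} \left(-399\right) = - \frac{133}{3} \approx -44.333$)
$v{\left(t \right)} = 6 t^{2}$ ($v{\left(t \right)} = t 2 t 3 = 2 t^{2} \cdot 3 = 6 t^{2}$)
$v{\left(G{\left(0 \right)} \right)} + N = 6 \left(-11\right)^{2} - \frac{133}{3} = 6 \cdot 121 - \frac{133}{3} = 726 - \frac{133}{3} = \frac{2045}{3}$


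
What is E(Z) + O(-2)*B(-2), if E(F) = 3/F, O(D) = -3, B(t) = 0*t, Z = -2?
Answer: -3/2 ≈ -1.5000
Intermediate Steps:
B(t) = 0
E(Z) + O(-2)*B(-2) = 3/(-2) - 3*0 = 3*(-½) + 0 = -3/2 + 0 = -3/2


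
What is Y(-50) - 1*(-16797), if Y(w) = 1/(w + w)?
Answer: 1679699/100 ≈ 16797.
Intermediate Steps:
Y(w) = 1/(2*w)
Y(-50) - 1*(-16797) = (½)/(-50) - 1*(-16797) = (½)*(-1/50) + 16797 = -1/100 + 16797 = 1679699/100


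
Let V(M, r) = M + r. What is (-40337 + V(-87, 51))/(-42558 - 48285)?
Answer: 40373/90843 ≈ 0.44443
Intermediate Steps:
(-40337 + V(-87, 51))/(-42558 - 48285) = (-40337 + (-87 + 51))/(-42558 - 48285) = (-40337 - 36)/(-90843) = -40373*(-1/90843) = 40373/90843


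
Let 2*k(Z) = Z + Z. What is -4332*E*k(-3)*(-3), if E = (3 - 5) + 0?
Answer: 77976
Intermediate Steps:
k(Z) = Z (k(Z) = (Z + Z)/2 = (2*Z)/2 = Z)
E = -2 (E = -2 + 0 = -2)
-4332*E*k(-3)*(-3) = -4332*(-2*(-3))*(-3) = -25992*(-3) = -4332*(-18) = 77976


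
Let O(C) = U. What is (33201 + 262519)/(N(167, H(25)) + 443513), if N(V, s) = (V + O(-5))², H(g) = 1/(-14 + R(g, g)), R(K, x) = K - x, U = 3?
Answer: 295720/472413 ≈ 0.62598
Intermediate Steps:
O(C) = 3
H(g) = -1/14 (H(g) = 1/(-14 + (g - g)) = 1/(-14 + 0) = 1/(-14) = -1/14)
N(V, s) = (3 + V)² (N(V, s) = (V + 3)² = (3 + V)²)
(33201 + 262519)/(N(167, H(25)) + 443513) = (33201 + 262519)/((3 + 167)² + 443513) = 295720/(170² + 443513) = 295720/(28900 + 443513) = 295720/472413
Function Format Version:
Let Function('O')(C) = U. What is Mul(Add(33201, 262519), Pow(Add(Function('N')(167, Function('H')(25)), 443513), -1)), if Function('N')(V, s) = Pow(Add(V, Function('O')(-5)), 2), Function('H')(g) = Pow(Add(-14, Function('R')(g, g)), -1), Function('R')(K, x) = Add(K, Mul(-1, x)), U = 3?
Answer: Rational(295720, 472413) ≈ 0.62598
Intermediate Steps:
Function('O')(C) = 3
Function('H')(g) = Rational(-1, 14) (Function('H')(g) = Pow(Add(-14, Add(g, Mul(-1, g))), -1) = Pow(Add(-14, 0), -1) = Pow(-14, -1) = Rational(-1, 14))
Function('N')(V, s) = Pow(Add(3, V), 2) (Function('N')(V, s) = Pow(Add(V, 3), 2) = Pow(Add(3, V), 2))
Mul(Add(33201, 262519), Pow(Add(Function('N')(167, Function('H')(25)), 443513), -1)) = Mul(Add(33201, 262519), Pow(Add(Pow(Add(3, 167), 2), 443513), -1)) = Mul(295720, Pow(Add(Pow(170, 2), 443513), -1)) = Mul(295720, Pow(Add(28900, 443513), -1)) = Mul(295720, Pow(472413, -1)) = Mul(295720, Rational(1, 472413)) = Rational(295720, 472413)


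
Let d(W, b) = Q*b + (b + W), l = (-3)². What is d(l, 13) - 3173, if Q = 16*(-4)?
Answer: -3983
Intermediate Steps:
Q = -64
l = 9
d(W, b) = W - 63*b (d(W, b) = -64*b + (b + W) = -64*b + (W + b) = W - 63*b)
d(l, 13) - 3173 = (9 - 63*13) - 3173 = (9 - 819) - 3173 = -810 - 3173 = -3983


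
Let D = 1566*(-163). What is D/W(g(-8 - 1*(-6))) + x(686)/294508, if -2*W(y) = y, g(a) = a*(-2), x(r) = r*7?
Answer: 18793883167/147254 ≈ 1.2763e+5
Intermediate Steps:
x(r) = 7*r
g(a) = -2*a
D = -255258
W(y) = -y/2
D/W(g(-8 - 1*(-6))) + x(686)/294508 = -255258/(-8 - 1*(-6)) + (7*686)/294508 = -255258/(-8 + 6) + 4802*(1/294508) = -255258/((-(-1)*(-2))) + 2401/147254 = -255258/((-½*4)) + 2401/147254 = -255258/(-2) + 2401/147254 = -255258*(-½) + 2401/147254 = 127629 + 2401/147254 = 18793883167/147254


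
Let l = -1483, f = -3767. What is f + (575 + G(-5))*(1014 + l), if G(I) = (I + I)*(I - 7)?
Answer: -329722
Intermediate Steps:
G(I) = 2*I*(-7 + I) (G(I) = (2*I)*(-7 + I) = 2*I*(-7 + I))
f + (575 + G(-5))*(1014 + l) = -3767 + (575 + 2*(-5)*(-7 - 5))*(1014 - 1483) = -3767 + (575 + 2*(-5)*(-12))*(-469) = -3767 + (575 + 120)*(-469) = -3767 + 695*(-469) = -3767 - 325955 = -329722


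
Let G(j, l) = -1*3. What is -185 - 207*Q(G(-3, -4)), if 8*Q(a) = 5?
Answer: -2515/8 ≈ -314.38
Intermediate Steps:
G(j, l) = -3
Q(a) = 5/8 (Q(a) = (⅛)*5 = 5/8)
-185 - 207*Q(G(-3, -4)) = -185 - 207*5/8 = -185 - 1035/8 = -2515/8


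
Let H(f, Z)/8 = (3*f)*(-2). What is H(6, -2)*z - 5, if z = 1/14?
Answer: -179/7 ≈ -25.571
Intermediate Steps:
H(f, Z) = -48*f (H(f, Z) = 8*((3*f)*(-2)) = 8*(-6*f) = -48*f)
z = 1/14 ≈ 0.071429
H(6, -2)*z - 5 = -48*6*(1/14) - 5 = -288*1/14 - 5 = -144/7 - 5 = -179/7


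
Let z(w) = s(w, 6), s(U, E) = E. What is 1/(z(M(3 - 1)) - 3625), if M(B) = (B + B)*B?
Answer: -1/3619 ≈ -0.00027632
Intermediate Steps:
M(B) = 2*B² (M(B) = (2*B)*B = 2*B²)
z(w) = 6
1/(z(M(3 - 1)) - 3625) = 1/(6 - 3625) = 1/(-3619) = -1/3619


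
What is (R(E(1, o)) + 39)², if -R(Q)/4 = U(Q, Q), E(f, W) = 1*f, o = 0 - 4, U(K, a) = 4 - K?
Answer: 729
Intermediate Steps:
o = -4
E(f, W) = f
R(Q) = -16 + 4*Q (R(Q) = -4*(4 - Q) = -16 + 4*Q)
(R(E(1, o)) + 39)² = ((-16 + 4*1) + 39)² = ((-16 + 4) + 39)² = (-12 + 39)² = 27² = 729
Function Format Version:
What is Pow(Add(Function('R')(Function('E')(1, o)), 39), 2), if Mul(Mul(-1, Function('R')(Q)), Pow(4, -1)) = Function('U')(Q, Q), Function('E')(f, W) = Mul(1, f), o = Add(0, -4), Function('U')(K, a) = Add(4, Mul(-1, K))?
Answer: 729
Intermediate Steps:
o = -4
Function('E')(f, W) = f
Function('R')(Q) = Add(-16, Mul(4, Q)) (Function('R')(Q) = Mul(-4, Add(4, Mul(-1, Q))) = Add(-16, Mul(4, Q)))
Pow(Add(Function('R')(Function('E')(1, o)), 39), 2) = Pow(Add(Add(-16, Mul(4, 1)), 39), 2) = Pow(Add(Add(-16, 4), 39), 2) = Pow(Add(-12, 39), 2) = Pow(27, 2) = 729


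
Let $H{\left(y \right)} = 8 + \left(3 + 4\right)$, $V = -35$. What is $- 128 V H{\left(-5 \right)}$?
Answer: $67200$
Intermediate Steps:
$H{\left(y \right)} = 15$ ($H{\left(y \right)} = 8 + 7 = 15$)
$- 128 V H{\left(-5 \right)} = \left(-128\right) \left(-35\right) 15 = 4480 \cdot 15 = 67200$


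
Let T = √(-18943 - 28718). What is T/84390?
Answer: I*√47661/84390 ≈ 0.002587*I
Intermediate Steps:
T = I*√47661 (T = √(-47661) = I*√47661 ≈ 218.31*I)
T/84390 = (I*√47661)/84390 = (I*√47661)*(1/84390) = I*√47661/84390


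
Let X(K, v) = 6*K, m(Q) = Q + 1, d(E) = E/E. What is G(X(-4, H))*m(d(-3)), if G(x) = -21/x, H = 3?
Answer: 7/4 ≈ 1.7500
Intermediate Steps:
d(E) = 1
m(Q) = 1 + Q
G(X(-4, H))*m(d(-3)) = (-21/(6*(-4)))*(1 + 1) = -21/(-24)*2 = -21*(-1/24)*2 = (7/8)*2 = 7/4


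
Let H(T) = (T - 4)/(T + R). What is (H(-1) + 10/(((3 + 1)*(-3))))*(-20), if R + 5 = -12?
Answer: 100/9 ≈ 11.111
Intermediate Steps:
R = -17 (R = -5 - 12 = -17)
H(T) = (-4 + T)/(-17 + T) (H(T) = (T - 4)/(T - 17) = (-4 + T)/(-17 + T))
(H(-1) + 10/(((3 + 1)*(-3))))*(-20) = ((-4 - 1)/(-17 - 1) + 10/(((3 + 1)*(-3))))*(-20) = (-5/(-18) + 10/((4*(-3))))*(-20) = (-1/18*(-5) + 10/(-12))*(-20) = (5/18 + 10*(-1/12))*(-20) = (5/18 - ⅚)*(-20) = -5/9*(-20) = 100/9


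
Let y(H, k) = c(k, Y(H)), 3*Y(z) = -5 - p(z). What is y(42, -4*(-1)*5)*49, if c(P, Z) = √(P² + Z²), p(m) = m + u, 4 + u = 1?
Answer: 196*√346/3 ≈ 1215.3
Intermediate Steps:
u = -3 (u = -4 + 1 = -3)
p(m) = -3 + m (p(m) = m - 3 = -3 + m)
Y(z) = -⅔ - z/3 (Y(z) = (-5 - (-3 + z))/3 = (-5 + (3 - z))/3 = (-2 - z)/3 = -⅔ - z/3)
y(H, k) = √(k² + (-⅔ - H/3)²)
y(42, -4*(-1)*5)*49 = (√((2 + 42)² + 9*(-4*(-1)*5)²)/3)*49 = (√(44² + 9*(4*5)²)/3)*49 = (√(1936 + 9*20²)/3)*49 = (√(1936 + 9*400)/3)*49 = (√(1936 + 3600)/3)*49 = (√5536/3)*49 = ((4*√346)/3)*49 = (4*√346/3)*49 = 196*√346/3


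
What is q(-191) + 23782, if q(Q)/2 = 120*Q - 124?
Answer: -22306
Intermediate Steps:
q(Q) = -248 + 240*Q (q(Q) = 2*(120*Q - 124) = 2*(-124 + 120*Q) = -248 + 240*Q)
q(-191) + 23782 = (-248 + 240*(-191)) + 23782 = (-248 - 45840) + 23782 = -46088 + 23782 = -22306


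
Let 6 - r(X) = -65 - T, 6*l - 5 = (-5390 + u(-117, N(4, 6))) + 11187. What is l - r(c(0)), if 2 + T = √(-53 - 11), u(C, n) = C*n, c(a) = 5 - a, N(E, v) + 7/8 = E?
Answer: 13393/16 - 8*I ≈ 837.06 - 8.0*I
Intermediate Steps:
N(E, v) = -7/8 + E
T = -2 + 8*I (T = -2 + √(-53 - 11) = -2 + √(-64) = -2 + 8*I ≈ -2.0 + 8.0*I)
l = 14497/16 (l = ⅚ + ((-5390 - 117*(-7/8 + 4)) + 11187)/6 = ⅚ + ((-5390 - 117*25/8) + 11187)/6 = ⅚ + ((-5390 - 2925/8) + 11187)/6 = ⅚ + (-46045/8 + 11187)/6 = ⅚ + (⅙)*(43451/8) = ⅚ + 43451/48 = 14497/16 ≈ 906.06)
r(X) = 69 + 8*I (r(X) = 6 - (-65 - (-2 + 8*I)) = 6 - (-65 + (2 - 8*I)) = 6 - (-63 - 8*I) = 6 + (63 + 8*I) = 69 + 8*I)
l - r(c(0)) = 14497/16 - (69 + 8*I) = 14497/16 + (-69 - 8*I) = 13393/16 - 8*I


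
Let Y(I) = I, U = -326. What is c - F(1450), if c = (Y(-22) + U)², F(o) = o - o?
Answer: 121104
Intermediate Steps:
F(o) = 0
c = 121104 (c = (-22 - 326)² = (-348)² = 121104)
c - F(1450) = 121104 - 1*0 = 121104 + 0 = 121104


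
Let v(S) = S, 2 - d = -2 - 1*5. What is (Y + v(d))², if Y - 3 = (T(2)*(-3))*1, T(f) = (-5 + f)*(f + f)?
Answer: 2304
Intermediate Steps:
d = 9 (d = 2 - (-2 - 1*5) = 2 - (-2 - 5) = 2 - 1*(-7) = 2 + 7 = 9)
T(f) = 2*f*(-5 + f) (T(f) = (-5 + f)*(2*f) = 2*f*(-5 + f))
Y = 39 (Y = 3 + ((2*2*(-5 + 2))*(-3))*1 = 3 + ((2*2*(-3))*(-3))*1 = 3 - 12*(-3)*1 = 3 + 36*1 = 3 + 36 = 39)
(Y + v(d))² = (39 + 9)² = 48² = 2304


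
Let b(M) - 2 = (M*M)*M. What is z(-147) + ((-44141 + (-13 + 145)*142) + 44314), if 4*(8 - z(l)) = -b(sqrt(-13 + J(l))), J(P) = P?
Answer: 37851/2 - 160*I*sqrt(10) ≈ 18926.0 - 505.96*I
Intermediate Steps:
b(M) = 2 + M**3 (b(M) = 2 + (M*M)*M = 2 + M**2*M = 2 + M**3)
z(l) = 17/2 + (-13 + l)**(3/2)/4 (z(l) = 8 - (-1)*(2 + (sqrt(-13 + l))**3)/4 = 8 - (-1)*(2 + (-13 + l)**(3/2))/4 = 8 - (-2 - (-13 + l)**(3/2))/4 = 8 + (1/2 + (-13 + l)**(3/2)/4) = 17/2 + (-13 + l)**(3/2)/4)
z(-147) + ((-44141 + (-13 + 145)*142) + 44314) = (17/2 + (-13 - 147)**(3/2)/4) + ((-44141 + (-13 + 145)*142) + 44314) = (17/2 + (-160)**(3/2)/4) + ((-44141 + 132*142) + 44314) = (17/2 + (-640*I*sqrt(10))/4) + ((-44141 + 18744) + 44314) = (17/2 - 160*I*sqrt(10)) + (-25397 + 44314) = (17/2 - 160*I*sqrt(10)) + 18917 = 37851/2 - 160*I*sqrt(10)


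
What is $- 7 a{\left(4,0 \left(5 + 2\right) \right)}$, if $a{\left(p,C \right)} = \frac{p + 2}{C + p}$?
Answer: $- \frac{21}{2} \approx -10.5$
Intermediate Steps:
$a{\left(p,C \right)} = \frac{2 + p}{C + p}$
$- 7 a{\left(4,0 \left(5 + 2\right) \right)} = - 7 \frac{2 + 4}{0 \left(5 + 2\right) + 4} = - 7 \frac{1}{0 \cdot 7 + 4} \cdot 6 = - 7 \frac{1}{0 + 4} \cdot 6 = - 7 \cdot \frac{1}{4} \cdot 6 = \left(-7\right) \frac{3}{2} = - \frac{21}{2}$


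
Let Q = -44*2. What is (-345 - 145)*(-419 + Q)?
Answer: 248430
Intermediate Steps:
Q = -88
(-345 - 145)*(-419 + Q) = (-345 - 145)*(-419 - 88) = -490*(-507) = 248430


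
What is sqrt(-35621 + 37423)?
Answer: sqrt(1802) ≈ 42.450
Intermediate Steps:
sqrt(-35621 + 37423) = sqrt(1802)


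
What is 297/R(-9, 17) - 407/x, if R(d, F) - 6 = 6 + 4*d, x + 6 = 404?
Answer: -21329/1592 ≈ -13.398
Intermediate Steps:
x = 398 (x = -6 + 404 = 398)
R(d, F) = 12 + 4*d (R(d, F) = 6 + (6 + 4*d) = 12 + 4*d)
297/R(-9, 17) - 407/x = 297/(12 + 4*(-9)) - 407/398 = 297/(12 - 36) - 407*1/398 = 297/(-24) - 407/398 = 297*(-1/24) - 407/398 = -99/8 - 407/398 = -21329/1592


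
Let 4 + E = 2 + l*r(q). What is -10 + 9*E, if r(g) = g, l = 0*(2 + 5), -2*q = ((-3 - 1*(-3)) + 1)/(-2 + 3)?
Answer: -28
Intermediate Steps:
q = -½ (q = -((-3 - 1*(-3)) + 1)/(2*(-2 + 3)) = -((-3 + 3) + 1)/(2*1) = -(0 + 1)/2 = -1/2 = -½*1 = -½ ≈ -0.50000)
l = 0 (l = 0*7 = 0)
E = -2 (E = -4 + (2 + 0*(-½)) = -4 + (2 + 0) = -4 + 2 = -2)
-10 + 9*E = -10 + 9*(-2) = -10 - 18 = -28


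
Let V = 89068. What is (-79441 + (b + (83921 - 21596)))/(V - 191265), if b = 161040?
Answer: -143924/102197 ≈ -1.4083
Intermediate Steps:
(-79441 + (b + (83921 - 21596)))/(V - 191265) = (-79441 + (161040 + (83921 - 21596)))/(89068 - 191265) = (-79441 + (161040 + 62325))/(-102197) = (-79441 + 223365)*(-1/102197) = 143924*(-1/102197) = -143924/102197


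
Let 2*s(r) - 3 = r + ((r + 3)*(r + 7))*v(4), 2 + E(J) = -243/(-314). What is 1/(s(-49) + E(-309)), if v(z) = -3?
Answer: -314/917579 ≈ -0.00034220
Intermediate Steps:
E(J) = -385/314 (E(J) = -2 - 243/(-314) = -2 - 243*(-1/314) = -2 + 243/314 = -385/314)
s(r) = 3/2 + r/2 - 3*(3 + r)*(7 + r)/2 (s(r) = 3/2 + (r + ((r + 3)*(r + 7))*(-3))/2 = 3/2 + (r + ((3 + r)*(7 + r))*(-3))/2 = 3/2 + (r - 3*(3 + r)*(7 + r))/2 = 3/2 + (r/2 - 3*(3 + r)*(7 + r)/2) = 3/2 + r/2 - 3*(3 + r)*(7 + r)/2)
1/(s(-49) + E(-309)) = 1/((-30 - 29/2*(-49) - 3/2*(-49)**2) - 385/314) = 1/((-30 + 1421/2 - 3/2*2401) - 385/314) = 1/((-30 + 1421/2 - 7203/2) - 385/314) = 1/(-2921 - 385/314) = 1/(-917579/314) = -314/917579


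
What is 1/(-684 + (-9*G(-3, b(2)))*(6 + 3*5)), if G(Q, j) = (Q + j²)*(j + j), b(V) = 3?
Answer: -1/7488 ≈ -0.00013355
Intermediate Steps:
G(Q, j) = 2*j*(Q + j²) (G(Q, j) = (Q + j²)*(2*j) = 2*j*(Q + j²))
1/(-684 + (-9*G(-3, b(2)))*(6 + 3*5)) = 1/(-684 + (-18*3*(-3 + 3²))*(6 + 3*5)) = 1/(-684 + (-18*3*(-3 + 9))*(6 + 15)) = 1/(-684 - 18*3*6*21) = 1/(-684 - 9*36*21) = 1/(-684 - 324*21) = 1/(-684 - 6804) = 1/(-7488) = -1/7488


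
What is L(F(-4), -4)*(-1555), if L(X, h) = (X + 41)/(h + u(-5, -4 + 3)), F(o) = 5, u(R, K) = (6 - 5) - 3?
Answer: 35765/3 ≈ 11922.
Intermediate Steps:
u(R, K) = -2 (u(R, K) = 1 - 3 = -2)
L(X, h) = (41 + X)/(-2 + h) (L(X, h) = (X + 41)/(h - 2) = (41 + X)/(-2 + h))
L(F(-4), -4)*(-1555) = ((41 + 5)/(-2 - 4))*(-1555) = (46/(-6))*(-1555) = -⅙*46*(-1555) = -23/3*(-1555) = 35765/3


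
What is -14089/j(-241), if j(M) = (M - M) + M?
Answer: 14089/241 ≈ 58.461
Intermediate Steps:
j(M) = M (j(M) = 0 + M = M)
-14089/j(-241) = -14089/(-241) = -14089*(-1/241) = 14089/241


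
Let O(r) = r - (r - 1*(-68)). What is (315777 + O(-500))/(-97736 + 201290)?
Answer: 315709/103554 ≈ 3.0487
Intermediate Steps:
O(r) = -68 (O(r) = r - (r + 68) = r - (68 + r) = r + (-68 - r) = -68)
(315777 + O(-500))/(-97736 + 201290) = (315777 - 68)/(-97736 + 201290) = 315709/103554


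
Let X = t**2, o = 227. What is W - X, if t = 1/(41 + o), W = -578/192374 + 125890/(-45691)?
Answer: -870668291409513/315657876705808 ≈ -2.7583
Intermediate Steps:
W = -12122186129/4394880217 (W = -578*1/192374 + 125890*(-1/45691) = -289/96187 - 125890/45691 = -12122186129/4394880217 ≈ -2.7583)
t = 1/268 (t = 1/(41 + 227) = 1/268 ≈ 0.0037313)
X = 1/71824 (X = (1/268)**2 = 1/71824 ≈ 1.3923e-5)
W - X = -12122186129/4394880217 - 1*1/71824 = -12122186129/4394880217 - 1/71824 = -870668291409513/315657876705808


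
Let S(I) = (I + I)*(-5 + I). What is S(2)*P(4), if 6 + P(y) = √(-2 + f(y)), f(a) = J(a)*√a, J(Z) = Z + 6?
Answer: 72 - 36*√2 ≈ 21.088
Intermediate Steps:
J(Z) = 6 + Z
S(I) = 2*I*(-5 + I) (S(I) = (2*I)*(-5 + I) = 2*I*(-5 + I))
f(a) = √a*(6 + a) (f(a) = (6 + a)*√a = √a*(6 + a))
P(y) = -6 + √(-2 + √y*(6 + y))
S(2)*P(4) = (2*2*(-5 + 2))*(-6 + √(-2 + √4*(6 + 4))) = (2*2*(-3))*(-6 + √(-2 + 2*10)) = -12*(-6 + √(-2 + 20)) = -12*(-6 + √18) = -12*(-6 + 3*√2) = 72 - 36*√2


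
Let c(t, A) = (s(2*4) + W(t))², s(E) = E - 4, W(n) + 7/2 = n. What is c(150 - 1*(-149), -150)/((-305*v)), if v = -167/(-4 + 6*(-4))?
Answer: -2511607/50935 ≈ -49.310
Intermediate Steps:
W(n) = -7/2 + n
s(E) = -4 + E
v = 167/28 (v = -167/(-4 - 24) = -167/(-28) = -167*(-1/28) = 167/28 ≈ 5.9643)
c(t, A) = (½ + t)² (c(t, A) = ((-4 + 2*4) + (-7/2 + t))² = ((-4 + 8) + (-7/2 + t))² = (4 + (-7/2 + t))² = (½ + t)²)
c(150 - 1*(-149), -150)/((-305*v)) = ((1 + 2*(150 - 1*(-149)))²/4)/((-305*167/28)) = ((1 + 2*(150 + 149))²/4)/(-50935/28) = ((1 + 2*299)²/4)*(-28/50935) = ((1 + 598)²/4)*(-28/50935) = ((¼)*599²)*(-28/50935) = ((¼)*358801)*(-28/50935) = (358801/4)*(-28/50935) = -2511607/50935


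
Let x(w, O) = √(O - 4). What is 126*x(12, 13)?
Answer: 378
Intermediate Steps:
x(w, O) = √(-4 + O)
126*x(12, 13) = 126*√(-4 + 13) = 126*√9 = 126*3 = 378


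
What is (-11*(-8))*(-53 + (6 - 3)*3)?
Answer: -3872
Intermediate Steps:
(-11*(-8))*(-53 + (6 - 3)*3) = 88*(-53 + 3*3) = 88*(-53 + 9) = 88*(-44) = -3872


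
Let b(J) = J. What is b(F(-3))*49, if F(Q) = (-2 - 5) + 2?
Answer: -245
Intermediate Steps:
F(Q) = -5 (F(Q) = -7 + 2 = -5)
b(F(-3))*49 = -5*49 = -245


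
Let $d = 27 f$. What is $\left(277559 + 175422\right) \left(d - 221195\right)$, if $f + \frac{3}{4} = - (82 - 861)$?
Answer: $- \frac{362715023149}{4} \approx -9.0679 \cdot 10^{10}$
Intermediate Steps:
$f = \frac{3113}{4}$ ($f = - \frac{3}{4} - \left(82 - 861\right) = - \frac{3}{4} - -779 = - \frac{3}{4} + 779 = \frac{3113}{4} \approx 778.25$)
$d = \frac{84051}{4}$ ($d = 27 \cdot \frac{3113}{4} = \frac{84051}{4} \approx 21013.0$)
$\left(277559 + 175422\right) \left(d - 221195\right) = \left(277559 + 175422\right) \left(\frac{84051}{4} - 221195\right) = 452981 \left(- \frac{800729}{4}\right) = - \frac{362715023149}{4}$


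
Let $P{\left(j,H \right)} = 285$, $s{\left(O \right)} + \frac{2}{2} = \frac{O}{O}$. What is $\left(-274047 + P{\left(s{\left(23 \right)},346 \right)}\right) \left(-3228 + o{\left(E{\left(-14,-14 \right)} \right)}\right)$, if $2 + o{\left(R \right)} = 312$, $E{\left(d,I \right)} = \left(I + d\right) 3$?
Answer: $798837516$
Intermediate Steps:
$E{\left(d,I \right)} = 3 I + 3 d$
$s{\left(O \right)} = 0$ ($s{\left(O \right)} = -1 + \frac{O}{O} = -1 + 1 = 0$)
$o{\left(R \right)} = 310$ ($o{\left(R \right)} = -2 + 312 = 310$)
$\left(-274047 + P{\left(s{\left(23 \right)},346 \right)}\right) \left(-3228 + o{\left(E{\left(-14,-14 \right)} \right)}\right) = \left(-274047 + 285\right) \left(-3228 + 310\right) = \left(-273762\right) \left(-2918\right) = 798837516$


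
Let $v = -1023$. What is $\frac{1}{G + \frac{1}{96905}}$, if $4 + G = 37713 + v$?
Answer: $\frac{96905}{3555056831} \approx 2.7258 \cdot 10^{-5}$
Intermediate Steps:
$G = 36686$ ($G = -4 + \left(37713 - 1023\right) = -4 + 36690 = 36686$)
$\frac{1}{G + \frac{1}{96905}} = \frac{1}{36686 + \frac{1}{96905}} = \frac{1}{\frac{3555056831}{96905}} = \frac{96905}{3555056831}$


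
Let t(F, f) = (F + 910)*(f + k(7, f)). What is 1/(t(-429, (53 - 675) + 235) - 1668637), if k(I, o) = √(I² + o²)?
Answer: -927392/1702780822179 - 481*√149818/3405561644358 ≈ -5.9930e-7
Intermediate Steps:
t(F, f) = (910 + F)*(f + √(49 + f²)) (t(F, f) = (F + 910)*(f + √(7² + f²)) = (910 + F)*(f + √(49 + f²)))
1/(t(-429, (53 - 675) + 235) - 1668637) = 1/((910*((53 - 675) + 235) + 910*√(49 + ((53 - 675) + 235)²) - 429*((53 - 675) + 235) - 429*√(49 + ((53 - 675) + 235)²)) - 1668637) = 1/((910*(-622 + 235) + 910*√(49 + (-622 + 235)²) - 429*(-622 + 235) - 429*√(49 + (-622 + 235)²)) - 1668637) = 1/((910*(-387) + 910*√(49 + (-387)²) - 429*(-387) - 429*√(49 + (-387)²)) - 1668637) = 1/((-352170 + 910*√(49 + 149769) + 166023 - 429*√(49 + 149769)) - 1668637) = 1/((-352170 + 910*√149818 + 166023 - 429*√149818) - 1668637) = 1/((-186147 + 481*√149818) - 1668637) = 1/(-1854784 + 481*√149818)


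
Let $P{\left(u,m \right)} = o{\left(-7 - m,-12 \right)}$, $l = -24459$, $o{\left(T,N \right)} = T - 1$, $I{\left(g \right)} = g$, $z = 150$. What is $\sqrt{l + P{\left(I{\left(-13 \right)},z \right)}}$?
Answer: $i \sqrt{24617} \approx 156.9 i$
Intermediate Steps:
$o{\left(T,N \right)} = -1 + T$ ($o{\left(T,N \right)} = T - 1 = -1 + T$)
$P{\left(u,m \right)} = -8 - m$ ($P{\left(u,m \right)} = -1 - \left(7 + m\right) = -8 - m$)
$\sqrt{l + P{\left(I{\left(-13 \right)},z \right)}} = \sqrt{-24459 - 158} = \sqrt{-24617} = i \sqrt{24617}$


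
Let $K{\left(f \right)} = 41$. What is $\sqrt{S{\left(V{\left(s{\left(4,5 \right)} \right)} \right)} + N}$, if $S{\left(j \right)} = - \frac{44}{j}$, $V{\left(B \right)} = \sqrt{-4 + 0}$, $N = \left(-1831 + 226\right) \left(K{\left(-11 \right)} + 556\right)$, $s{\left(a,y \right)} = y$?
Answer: $\sqrt{-958185 + 22 i} \approx 0.01 + 978.87 i$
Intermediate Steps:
$N = -958185$ ($N = \left(-1831 + 226\right) \left(41 + 556\right) = \left(-1605\right) 597 = -958185$)
$V{\left(B \right)} = 2 i$ ($V{\left(B \right)} = \sqrt{-4} = 2 i$)
$\sqrt{S{\left(V{\left(s{\left(4,5 \right)} \right)} \right)} + N} = \sqrt{- \frac{44}{2 i} - 958185} = \sqrt{- 44 \left(- \frac{i}{2}\right) - 958185} = \sqrt{22 i - 958185} = \sqrt{-958185 + 22 i}$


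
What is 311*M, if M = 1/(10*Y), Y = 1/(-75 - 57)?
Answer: -20526/5 ≈ -4105.2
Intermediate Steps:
Y = -1/132 (Y = 1/(-132) = -1/132 ≈ -0.0075758)
M = -66/5 (M = 1/(10*(-1/132)) = (⅒)*(-132) = -66/5 ≈ -13.200)
311*M = 311*(-66/5) = -20526/5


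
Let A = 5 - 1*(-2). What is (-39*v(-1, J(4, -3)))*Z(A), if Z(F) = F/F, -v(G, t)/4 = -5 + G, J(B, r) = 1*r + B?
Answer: -936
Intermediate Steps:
J(B, r) = B + r (J(B, r) = r + B = B + r)
A = 7 (A = 5 + 2 = 7)
v(G, t) = 20 - 4*G (v(G, t) = -4*(-5 + G) = 20 - 4*G)
Z(F) = 1
(-39*v(-1, J(4, -3)))*Z(A) = -39*(20 - 4*(-1))*1 = -39*(20 + 4)*1 = -39*24*1 = -936*1 = -936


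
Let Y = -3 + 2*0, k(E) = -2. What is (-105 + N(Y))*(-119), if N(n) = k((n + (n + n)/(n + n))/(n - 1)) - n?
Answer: 12376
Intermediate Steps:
Y = -3 (Y = -3 + 0 = -3)
N(n) = -2 - n
(-105 + N(Y))*(-119) = (-105 + (-2 - 1*(-3)))*(-119) = (-105 + (-2 + 3))*(-119) = (-105 + 1)*(-119) = -104*(-119) = 12376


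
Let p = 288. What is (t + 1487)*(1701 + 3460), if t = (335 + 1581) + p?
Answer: 19049251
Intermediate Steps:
t = 2204 (t = (335 + 1581) + 288 = 1916 + 288 = 2204)
(t + 1487)*(1701 + 3460) = (2204 + 1487)*(1701 + 3460) = 3691*5161 = 19049251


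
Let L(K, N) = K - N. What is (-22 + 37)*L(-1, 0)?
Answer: -15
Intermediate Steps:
(-22 + 37)*L(-1, 0) = (-22 + 37)*(-1 - 1*0) = 15*(-1 + 0) = 15*(-1) = -15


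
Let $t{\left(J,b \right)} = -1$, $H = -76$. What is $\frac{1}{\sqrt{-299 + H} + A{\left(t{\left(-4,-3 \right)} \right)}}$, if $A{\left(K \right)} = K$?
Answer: $- \frac{i}{i + 5 \sqrt{15}} \approx -0.0026596 - 0.051502 i$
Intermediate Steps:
$\frac{1}{\sqrt{-299 + H} + A{\left(t{\left(-4,-3 \right)} \right)}} = \frac{1}{\sqrt{-299 - 76} - 1} = \frac{1}{\sqrt{-375} - 1} = \frac{1}{5 i \sqrt{15} - 1} = \frac{1}{-1 + 5 i \sqrt{15}}$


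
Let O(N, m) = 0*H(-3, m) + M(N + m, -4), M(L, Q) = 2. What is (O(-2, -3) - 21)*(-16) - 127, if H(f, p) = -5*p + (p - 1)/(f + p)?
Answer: 177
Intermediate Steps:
H(f, p) = -5*p + (-1 + p)/(f + p)
O(N, m) = 2 (O(N, m) = 0*((-1 + m - 5*m² - 5*(-3)*m)/(-3 + m)) + 2 = 0*((-1 + m - 5*m² + 15*m)/(-3 + m)) + 2 = 0*((-1 - 5*m² + 16*m)/(-3 + m)) + 2 = 0 + 2 = 2)
(O(-2, -3) - 21)*(-16) - 127 = (2 - 21)*(-16) - 127 = -19*(-16) - 127 = 304 - 127 = 177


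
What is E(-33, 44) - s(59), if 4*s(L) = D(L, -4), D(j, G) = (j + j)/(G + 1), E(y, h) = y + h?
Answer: 125/6 ≈ 20.833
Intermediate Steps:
E(y, h) = h + y
D(j, G) = 2*j/(1 + G) (D(j, G) = (2*j)/(1 + G) = 2*j/(1 + G))
s(L) = -L/6 (s(L) = (2*L/(1 - 4))/4 = (2*L/(-3))/4 = (2*L*(-⅓))/4 = (-2*L/3)/4 = -L/6)
E(-33, 44) - s(59) = (44 - 33) - (-1)*59/6 = 11 - 1*(-59/6) = 11 + 59/6 = 125/6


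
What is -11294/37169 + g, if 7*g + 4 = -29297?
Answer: -1089167927/260183 ≈ -4186.2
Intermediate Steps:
g = -29301/7 (g = -4/7 + (⅐)*(-29297) = -4/7 - 29297/7 = -29301/7 ≈ -4185.9)
-11294/37169 + g = -11294/37169 - 29301/7 = -1089167927/260183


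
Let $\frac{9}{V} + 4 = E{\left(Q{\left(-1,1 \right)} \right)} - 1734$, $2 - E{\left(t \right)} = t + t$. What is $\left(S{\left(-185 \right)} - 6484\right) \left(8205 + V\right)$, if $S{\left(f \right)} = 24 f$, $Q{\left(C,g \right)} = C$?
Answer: $- \frac{25903463994}{289} \approx -8.9631 \cdot 10^{7}$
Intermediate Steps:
$E{\left(t \right)} = 2 - 2 t$ ($E{\left(t \right)} = 2 - \left(t + t\right) = 2 - 2 t$)
$V = - \frac{3}{578}$ ($V = \frac{9}{-4 + \left(\left(2 - -2\right) - 1734\right)} = \frac{9}{-4 + \left(\left(2 + 2\right) - 1734\right)} = \frac{9}{-4 + \left(4 - 1734\right)} = \frac{9}{-4 - 1730} = \frac{9}{-1734} = 9 \left(- \frac{1}{1734}\right) = - \frac{3}{578} \approx -0.0051903$)
$\left(S{\left(-185 \right)} - 6484\right) \left(8205 + V\right) = \left(24 \left(-185\right) - 6484\right) \left(8205 - \frac{3}{578}\right) = \left(-4440 - 6484\right) \frac{4742487}{578} = \left(-10924\right) \frac{4742487}{578} = - \frac{25903463994}{289}$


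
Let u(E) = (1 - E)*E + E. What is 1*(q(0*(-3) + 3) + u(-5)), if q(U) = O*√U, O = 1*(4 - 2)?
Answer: -35 + 2*√3 ≈ -31.536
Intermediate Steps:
O = 2 (O = 1*2 = 2)
u(E) = E + E*(1 - E) (u(E) = E*(1 - E) + E = E + E*(1 - E))
q(U) = 2*√U
1*(q(0*(-3) + 3) + u(-5)) = 1*(2*√(0*(-3) + 3) - 5*(2 - 1*(-5))) = 1*(2*√(0 + 3) - 5*(2 + 5)) = 1*(2*√3 - 5*7) = 1*(2*√3 - 35) = 1*(-35 + 2*√3) = -35 + 2*√3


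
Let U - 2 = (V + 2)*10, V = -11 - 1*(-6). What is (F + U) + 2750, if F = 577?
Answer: 3299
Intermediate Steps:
V = -5 (V = -11 + 6 = -5)
U = -28 (U = 2 + (-5 + 2)*10 = 2 - 3*10 = 2 - 30 = -28)
(F + U) + 2750 = (577 - 28) + 2750 = 549 + 2750 = 3299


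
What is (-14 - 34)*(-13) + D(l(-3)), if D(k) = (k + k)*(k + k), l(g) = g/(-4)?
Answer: 2505/4 ≈ 626.25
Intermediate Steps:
l(g) = -g/4 (l(g) = g*(-¼) = -g/4)
D(k) = 4*k² (D(k) = (2*k)*(2*k) = 4*k²)
(-14 - 34)*(-13) + D(l(-3)) = (-14 - 34)*(-13) + 4*(-¼*(-3))² = -48*(-13) + 4*(¾)² = 624 + 4*(9/16) = 624 + 9/4 = 2505/4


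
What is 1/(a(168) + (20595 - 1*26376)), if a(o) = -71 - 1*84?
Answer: -1/5936 ≈ -0.00016846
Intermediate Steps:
a(o) = -155 (a(o) = -71 - 84 = -155)
1/(a(168) + (20595 - 1*26376)) = 1/(-155 + (20595 - 1*26376)) = 1/(-155 + (20595 - 26376)) = 1/(-155 - 5781) = 1/(-5936) = -1/5936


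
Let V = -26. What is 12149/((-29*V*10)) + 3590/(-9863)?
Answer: 92756987/74367020 ≈ 1.2473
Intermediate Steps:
12149/((-29*V*10)) + 3590/(-9863) = 12149/((-29*(-26)*10)) + 3590/(-9863) = 12149/((754*10)) + 3590*(-1/9863) = 12149/7540 - 3590/9863 = 92756987/74367020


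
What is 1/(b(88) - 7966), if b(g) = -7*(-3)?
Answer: -1/7945 ≈ -0.00012587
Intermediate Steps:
b(g) = 21
1/(b(88) - 7966) = 1/(21 - 7966) = 1/(-7945) = -1/7945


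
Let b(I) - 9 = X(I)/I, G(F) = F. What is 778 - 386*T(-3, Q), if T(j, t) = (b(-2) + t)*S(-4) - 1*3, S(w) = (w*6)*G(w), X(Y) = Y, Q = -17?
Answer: 261328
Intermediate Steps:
b(I) = 10 (b(I) = 9 + I/I = 9 + 1 = 10)
S(w) = 6*w² (S(w) = (w*6)*w = (6*w)*w = 6*w²)
T(j, t) = 957 + 96*t (T(j, t) = (10 + t)*(6*(-4)²) - 1*3 = (10 + t)*(6*16) - 3 = (10 + t)*96 - 3 = (960 + 96*t) - 3 = 957 + 96*t)
778 - 386*T(-3, Q) = 778 - 386*(957 + 96*(-17)) = 778 - 386*(957 - 1632) = 778 - 386*(-675) = 778 + 260550 = 261328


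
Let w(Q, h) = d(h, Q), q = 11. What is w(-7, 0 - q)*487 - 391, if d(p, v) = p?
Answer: -5748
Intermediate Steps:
w(Q, h) = h
w(-7, 0 - q)*487 - 391 = (0 - 1*11)*487 - 391 = (0 - 11)*487 - 391 = -11*487 - 391 = -5357 - 391 = -5748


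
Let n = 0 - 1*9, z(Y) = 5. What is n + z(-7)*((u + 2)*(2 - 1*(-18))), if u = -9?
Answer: -709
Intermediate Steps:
n = -9 (n = 0 - 9 = -9)
n + z(-7)*((u + 2)*(2 - 1*(-18))) = -9 + 5*((-9 + 2)*(2 - 1*(-18))) = -9 + 5*(-7*(2 + 18)) = -9 + 5*(-7*20) = -9 + 5*(-140) = -9 - 700 = -709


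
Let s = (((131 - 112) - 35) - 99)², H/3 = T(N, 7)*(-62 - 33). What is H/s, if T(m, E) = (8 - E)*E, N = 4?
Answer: -399/2645 ≈ -0.15085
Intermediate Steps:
T(m, E) = E*(8 - E)
H = -1995 (H = 3*((7*(8 - 1*7))*(-62 - 33)) = 3*((7*(8 - 7))*(-95)) = 3*((7*1)*(-95)) = 3*(7*(-95)) = 3*(-665) = -1995)
s = 13225 (s = ((19 - 35) - 99)² = (-16 - 99)² = (-115)² = 13225)
H/s = -1995/13225 = -1995*1/13225 = -399/2645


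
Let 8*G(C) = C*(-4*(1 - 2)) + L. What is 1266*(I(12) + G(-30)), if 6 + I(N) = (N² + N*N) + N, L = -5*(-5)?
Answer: 1428681/4 ≈ 3.5717e+5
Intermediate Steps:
L = 25
I(N) = -6 + N + 2*N² (I(N) = -6 + ((N² + N*N) + N) = -6 + ((N² + N²) + N) = -6 + (2*N² + N) = -6 + (N + 2*N²) = -6 + N + 2*N²)
G(C) = 25/8 + C/2 (G(C) = (C*(-4*(1 - 2)) + 25)/8 = (C*(-4*(-1)) + 25)/8 = (C*4 + 25)/8 = (4*C + 25)/8 = (25 + 4*C)/8 = 25/8 + C/2)
1266*(I(12) + G(-30)) = 1266*((-6 + 12 + 2*12²) + (25/8 + (½)*(-30))) = 1266*((-6 + 12 + 2*144) + (25/8 - 15)) = 1266*((-6 + 12 + 288) - 95/8) = 1266*(294 - 95/8) = 1266*(2257/8) = 1428681/4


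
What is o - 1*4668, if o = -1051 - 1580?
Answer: -7299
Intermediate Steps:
o = -2631
o - 1*4668 = -2631 - 1*4668 = -2631 - 4668 = -7299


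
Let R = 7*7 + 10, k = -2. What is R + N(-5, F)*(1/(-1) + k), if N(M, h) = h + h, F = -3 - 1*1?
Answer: 83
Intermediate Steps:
F = -4 (F = -3 - 1 = -4)
N(M, h) = 2*h
R = 59 (R = 49 + 10 = 59)
R + N(-5, F)*(1/(-1) + k) = 59 + (2*(-4))*(1/(-1) - 2) = 59 - 8*(1*(-1) - 2) = 59 - 8*(-1 - 2) = 59 - 8*(-3) = 59 + 24 = 83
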